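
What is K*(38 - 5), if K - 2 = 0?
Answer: 66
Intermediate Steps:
K = 2 (K = 2 + 0 = 2)
K*(38 - 5) = 2*(38 - 5) = 2*33 = 66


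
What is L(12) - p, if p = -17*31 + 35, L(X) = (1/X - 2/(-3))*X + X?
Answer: 513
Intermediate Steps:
L(X) = X + X*(⅔ + 1/X) (L(X) = (1/X - 2*(-⅓))*X + X = (1/X + ⅔)*X + X = (⅔ + 1/X)*X + X = X*(⅔ + 1/X) + X = X + X*(⅔ + 1/X))
p = -492 (p = -527 + 35 = -492)
L(12) - p = (1 + (5/3)*12) - 1*(-492) = (1 + 20) + 492 = 21 + 492 = 513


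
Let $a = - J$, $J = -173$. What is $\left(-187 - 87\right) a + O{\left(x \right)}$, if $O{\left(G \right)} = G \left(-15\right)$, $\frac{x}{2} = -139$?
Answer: $-43232$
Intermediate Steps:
$x = -278$ ($x = 2 \left(-139\right) = -278$)
$O{\left(G \right)} = - 15 G$
$a = 173$ ($a = \left(-1\right) \left(-173\right) = 173$)
$\left(-187 - 87\right) a + O{\left(x \right)} = \left(-187 - 87\right) 173 - -4170 = \left(-274\right) 173 + 4170 = -47402 + 4170 = -43232$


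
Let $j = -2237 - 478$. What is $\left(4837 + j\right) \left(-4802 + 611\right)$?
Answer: $-8893302$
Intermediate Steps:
$j = -2715$
$\left(4837 + j\right) \left(-4802 + 611\right) = \left(4837 - 2715\right) \left(-4802 + 611\right) = 2122 \left(-4191\right) = -8893302$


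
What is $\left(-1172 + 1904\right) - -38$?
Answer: $770$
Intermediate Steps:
$\left(-1172 + 1904\right) - -38 = 732 + \left(-1053 + 1091\right) = 732 + 38 = 770$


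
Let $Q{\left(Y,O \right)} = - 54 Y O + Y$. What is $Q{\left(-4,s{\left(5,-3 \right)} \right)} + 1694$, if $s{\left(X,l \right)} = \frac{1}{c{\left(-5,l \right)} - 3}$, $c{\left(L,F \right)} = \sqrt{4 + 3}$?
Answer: $1366 - 108 \sqrt{7} \approx 1080.3$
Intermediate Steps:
$c{\left(L,F \right)} = \sqrt{7}$
$s{\left(X,l \right)} = \frac{1}{-3 + \sqrt{7}}$ ($s{\left(X,l \right)} = \frac{1}{\sqrt{7} - 3} = \frac{1}{-3 + \sqrt{7}}$)
$Q{\left(Y,O \right)} = Y - 54 O Y$ ($Q{\left(Y,O \right)} = - 54 O Y + Y = Y - 54 O Y$)
$Q{\left(-4,s{\left(5,-3 \right)} \right)} + 1694 = - 4 \left(1 - 54 \left(- \frac{3}{2} - \frac{\sqrt{7}}{2}\right)\right) + 1694 = - 4 \left(1 + \left(81 + 27 \sqrt{7}\right)\right) + 1694 = - 4 \left(82 + 27 \sqrt{7}\right) + 1694 = \left(-328 - 108 \sqrt{7}\right) + 1694 = 1366 - 108 \sqrt{7}$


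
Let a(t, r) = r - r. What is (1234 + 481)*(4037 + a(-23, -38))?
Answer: 6923455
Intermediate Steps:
a(t, r) = 0
(1234 + 481)*(4037 + a(-23, -38)) = (1234 + 481)*(4037 + 0) = 1715*4037 = 6923455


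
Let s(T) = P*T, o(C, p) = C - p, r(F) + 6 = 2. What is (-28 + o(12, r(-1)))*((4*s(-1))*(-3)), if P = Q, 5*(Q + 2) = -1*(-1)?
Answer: 1296/5 ≈ 259.20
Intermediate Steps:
r(F) = -4 (r(F) = -6 + 2 = -4)
Q = -9/5 (Q = -2 + (-1*(-1))/5 = -2 + (⅕)*1 = -2 + ⅕ = -9/5 ≈ -1.8000)
P = -9/5 ≈ -1.8000
s(T) = -9*T/5
(-28 + o(12, r(-1)))*((4*s(-1))*(-3)) = (-28 + (12 - 1*(-4)))*((4*(-9/5*(-1)))*(-3)) = (-28 + (12 + 4))*((4*(9/5))*(-3)) = (-28 + 16)*((36/5)*(-3)) = -12*(-108/5) = 1296/5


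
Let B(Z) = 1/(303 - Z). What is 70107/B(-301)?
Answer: 42344628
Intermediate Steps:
70107/B(-301) = 70107/((-1/(-303 - 301))) = 70107/((-1/(-604))) = 70107/((-1*(-1/604))) = 70107/(1/604) = 70107*604 = 42344628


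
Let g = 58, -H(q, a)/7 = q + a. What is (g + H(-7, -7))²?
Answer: 24336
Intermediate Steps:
H(q, a) = -7*a - 7*q (H(q, a) = -7*(q + a) = -7*(a + q) = -7*a - 7*q)
(g + H(-7, -7))² = (58 + (-7*(-7) - 7*(-7)))² = (58 + (49 + 49))² = (58 + 98)² = 156² = 24336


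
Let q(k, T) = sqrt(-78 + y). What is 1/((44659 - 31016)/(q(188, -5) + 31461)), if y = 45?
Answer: 31461/13643 + I*sqrt(33)/13643 ≈ 2.306 + 0.00042106*I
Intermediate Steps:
q(k, T) = I*sqrt(33) (q(k, T) = sqrt(-78 + 45) = sqrt(-33) = I*sqrt(33))
1/((44659 - 31016)/(q(188, -5) + 31461)) = 1/((44659 - 31016)/(I*sqrt(33) + 31461)) = 1/(13643/(31461 + I*sqrt(33))) = 31461/13643 + I*sqrt(33)/13643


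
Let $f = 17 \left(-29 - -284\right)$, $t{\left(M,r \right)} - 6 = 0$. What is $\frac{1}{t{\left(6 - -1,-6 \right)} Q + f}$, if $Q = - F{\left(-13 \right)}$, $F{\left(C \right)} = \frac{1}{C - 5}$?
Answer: $\frac{3}{13006} \approx 0.00023066$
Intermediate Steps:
$F{\left(C \right)} = \frac{1}{-5 + C}$
$t{\left(M,r \right)} = 6$ ($t{\left(M,r \right)} = 6 + 0 = 6$)
$f = 4335$ ($f = 17 \left(-29 + 284\right) = 17 \cdot 255 = 4335$)
$Q = \frac{1}{18}$ ($Q = - \frac{1}{-5 - 13} = - \frac{1}{-18} = \left(-1\right) \left(- \frac{1}{18}\right) = \frac{1}{18} \approx 0.055556$)
$\frac{1}{t{\left(6 - -1,-6 \right)} Q + f} = \frac{1}{6 \cdot \frac{1}{18} + 4335} = \frac{1}{\frac{1}{3} + 4335} = \frac{1}{\frac{13006}{3}} = \frac{3}{13006}$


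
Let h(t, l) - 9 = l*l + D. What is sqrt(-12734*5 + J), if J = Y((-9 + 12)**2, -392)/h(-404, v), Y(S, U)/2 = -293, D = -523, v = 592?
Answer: I*sqrt(77973469142457)/34995 ≈ 252.33*I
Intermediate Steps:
h(t, l) = -514 + l**2 (h(t, l) = 9 + (l*l - 523) = 9 + (l**2 - 523) = 9 + (-523 + l**2) = -514 + l**2)
Y(S, U) = -586 (Y(S, U) = 2*(-293) = -586)
J = -293/174975 (J = -586/(-514 + 592**2) = -586/(-514 + 350464) = -586/349950 = -586*1/349950 = -293/174975 ≈ -0.0016745)
sqrt(-12734*5 + J) = sqrt(-12734*5 - 293/174975) = sqrt(-63670 - 293/174975) = sqrt(-11140658543/174975) = I*sqrt(77973469142457)/34995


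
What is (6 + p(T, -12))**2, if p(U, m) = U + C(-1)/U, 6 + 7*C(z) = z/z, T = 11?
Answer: 1700416/5929 ≈ 286.80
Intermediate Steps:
C(z) = -5/7 (C(z) = -6/7 + (z/z)/7 = -6/7 + (1/7)*1 = -6/7 + 1/7 = -5/7)
p(U, m) = U - 5/(7*U)
(6 + p(T, -12))**2 = (6 + (11 - 5/7/11))**2 = (6 + (11 - 5/7*1/11))**2 = (6 + (11 - 5/77))**2 = (6 + 842/77)**2 = (1304/77)**2 = 1700416/5929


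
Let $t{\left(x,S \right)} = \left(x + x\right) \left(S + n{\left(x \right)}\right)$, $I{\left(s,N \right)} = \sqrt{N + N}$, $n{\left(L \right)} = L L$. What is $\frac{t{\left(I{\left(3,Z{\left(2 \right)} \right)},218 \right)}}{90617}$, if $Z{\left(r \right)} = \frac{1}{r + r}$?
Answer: $\frac{437 \sqrt{2}}{181234} \approx 0.00341$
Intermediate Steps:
$Z{\left(r \right)} = \frac{1}{2 r}$
$n{\left(L \right)} = L^{2}$
$I{\left(s,N \right)} = \sqrt{2} \sqrt{N}$ ($I{\left(s,N \right)} = \sqrt{2 N} = \sqrt{2} \sqrt{N}$)
$t{\left(x,S \right)} = 2 x \left(S + x^{2}\right)$ ($t{\left(x,S \right)} = \left(x + x\right) \left(S + x^{2}\right) = 2 x \left(S + x^{2}\right)$)
$\frac{t{\left(I{\left(3,Z{\left(2 \right)} \right)},218 \right)}}{90617} = \frac{2 \sqrt{2} \sqrt{\frac{1}{2 \cdot 2}} \left(218 + \left(\sqrt{2} \sqrt{\frac{1}{2 \cdot 2}}\right)^{2}\right)}{90617} = 2 \sqrt{2} \sqrt{\frac{1}{2} \cdot \frac{1}{2}} \left(218 + \left(\sqrt{2} \sqrt{\frac{1}{2} \cdot \frac{1}{2}}\right)^{2}\right) \frac{1}{90617} = 2 \frac{\sqrt{2}}{2} \left(218 + \left(\frac{\sqrt{2}}{2}\right)^{2}\right) \frac{1}{90617} = 2 \frac{\sqrt{2}}{2} \left(218 + \frac{1}{2}\right) \frac{1}{90617} = 2 \frac{\sqrt{2}}{2} \cdot \frac{437}{2} \cdot \frac{1}{90617} = \frac{437 \sqrt{2}}{2} \cdot \frac{1}{90617} = \frac{437 \sqrt{2}}{181234}$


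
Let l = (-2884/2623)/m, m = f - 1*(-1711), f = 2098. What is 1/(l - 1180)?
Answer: -9991007/11789391144 ≈ -0.00084746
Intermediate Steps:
m = 3809 (m = 2098 - 1*(-1711) = 2098 + 1711 = 3809)
l = -2884/9991007 (l = -2884/2623/3809 = -2884*1/2623*(1/3809) = -2884/2623*1/3809 = -2884/9991007 ≈ -0.00028866)
1/(l - 1180) = 1/(-2884/9991007 - 1180) = 1/(-11789391144/9991007) = -9991007/11789391144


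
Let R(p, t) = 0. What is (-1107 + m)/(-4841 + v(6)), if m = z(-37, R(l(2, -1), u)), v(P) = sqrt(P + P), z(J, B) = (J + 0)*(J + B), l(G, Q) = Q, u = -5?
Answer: -1268342/23435269 - 524*sqrt(3)/23435269 ≈ -0.054160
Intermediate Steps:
z(J, B) = J*(B + J)
v(P) = sqrt(2)*sqrt(P) (v(P) = sqrt(2*P) = sqrt(2)*sqrt(P))
m = 1369 (m = -37*(0 - 37) = -37*(-37) = 1369)
(-1107 + m)/(-4841 + v(6)) = (-1107 + 1369)/(-4841 + sqrt(2)*sqrt(6)) = 262/(-4841 + 2*sqrt(3))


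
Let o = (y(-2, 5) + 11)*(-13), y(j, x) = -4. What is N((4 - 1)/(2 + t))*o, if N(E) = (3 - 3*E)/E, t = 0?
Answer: 91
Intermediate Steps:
o = -91 (o = (-4 + 11)*(-13) = 7*(-13) = -91)
N(E) = (3 - 3*E)/E
N((4 - 1)/(2 + t))*o = (-3 + 3/(((4 - 1)/(2 + 0))))*(-91) = (-3 + 3/((3/2)))*(-91) = (-3 + 3/((3*(½))))*(-91) = (-3 + 3/(3/2))*(-91) = (-3 + 3*(⅔))*(-91) = (-3 + 2)*(-91) = -1*(-91) = 91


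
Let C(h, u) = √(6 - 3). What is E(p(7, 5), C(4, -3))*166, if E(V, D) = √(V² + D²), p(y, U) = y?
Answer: 332*√13 ≈ 1197.0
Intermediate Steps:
C(h, u) = √3
E(V, D) = √(D² + V²)
E(p(7, 5), C(4, -3))*166 = √((√3)² + 7²)*166 = √(3 + 49)*166 = √52*166 = (2*√13)*166 = 332*√13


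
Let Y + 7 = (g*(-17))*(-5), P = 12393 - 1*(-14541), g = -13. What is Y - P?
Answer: -28046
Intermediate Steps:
P = 26934 (P = 12393 + 14541 = 26934)
Y = -1112 (Y = -7 - 13*(-17)*(-5) = -7 + 221*(-5) = -7 - 1105 = -1112)
Y - P = -1112 - 1*26934 = -1112 - 26934 = -28046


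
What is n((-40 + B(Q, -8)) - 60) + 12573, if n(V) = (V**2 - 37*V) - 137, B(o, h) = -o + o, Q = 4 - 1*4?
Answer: 26136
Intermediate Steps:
Q = 0 (Q = 4 - 4 = 0)
B(o, h) = 0
n(V) = -137 + V**2 - 37*V
n((-40 + B(Q, -8)) - 60) + 12573 = (-137 + ((-40 + 0) - 60)**2 - 37*((-40 + 0) - 60)) + 12573 = (-137 + (-40 - 60)**2 - 37*(-40 - 60)) + 12573 = (-137 + (-100)**2 - 37*(-100)) + 12573 = (-137 + 10000 + 3700) + 12573 = 13563 + 12573 = 26136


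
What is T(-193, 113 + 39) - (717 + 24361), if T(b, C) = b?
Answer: -25271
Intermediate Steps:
T(-193, 113 + 39) - (717 + 24361) = -193 - (717 + 24361) = -193 - 1*25078 = -193 - 25078 = -25271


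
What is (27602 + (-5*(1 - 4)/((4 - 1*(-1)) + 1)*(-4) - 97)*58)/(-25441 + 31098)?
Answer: 21396/5657 ≈ 3.7822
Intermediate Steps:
(27602 + (-5*(1 - 4)/((4 - 1*(-1)) + 1)*(-4) - 97)*58)/(-25441 + 31098) = (27602 + (-(-15)/((4 + 1) + 1)*(-4) - 97)*58)/5657 = (27602 + (-(-15)/(5 + 1)*(-4) - 97)*58)*(1/5657) = (27602 + (-(-15)/6*(-4) - 97)*58)*(1/5657) = (27602 + (-5*(-½)*(-4) - 97)*58)*(1/5657) = (27602 + ((5/2)*(-4) - 97)*58)*(1/5657) = (27602 + (-10 - 97)*58)*(1/5657) = (27602 - 107*58)*(1/5657) = (27602 - 6206)*(1/5657) = 21396*(1/5657) = 21396/5657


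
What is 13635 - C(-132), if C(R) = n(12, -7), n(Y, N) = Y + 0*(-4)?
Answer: 13623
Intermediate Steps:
n(Y, N) = Y (n(Y, N) = Y + 0 = Y)
C(R) = 12
13635 - C(-132) = 13635 - 1*12 = 13635 - 12 = 13623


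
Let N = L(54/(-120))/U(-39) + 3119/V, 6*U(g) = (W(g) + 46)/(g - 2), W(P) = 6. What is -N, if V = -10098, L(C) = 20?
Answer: 12461087/131274 ≈ 94.924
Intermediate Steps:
U(g) = 26/(3*(-2 + g)) (U(g) = ((6 + 46)/(g - 2))/6 = (52/(-2 + g))/6 = 26/(3*(-2 + g)))
N = -12461087/131274 (N = 20/((26/(3*(-2 - 39)))) + 3119/(-10098) = 20/(((26/3)/(-41))) + 3119*(-1/10098) = 20/(((26/3)*(-1/41))) - 3119/10098 = 20/(-26/123) - 3119/10098 = 20*(-123/26) - 3119/10098 = -1230/13 - 3119/10098 = -12461087/131274 ≈ -94.924)
-N = -1*(-12461087/131274) = 12461087/131274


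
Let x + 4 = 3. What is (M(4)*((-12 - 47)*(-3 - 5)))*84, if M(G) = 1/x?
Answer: -39648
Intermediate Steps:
x = -1 (x = -4 + 3 = -1)
M(G) = -1 (M(G) = 1/(-1) = -1)
(M(4)*((-12 - 47)*(-3 - 5)))*84 = -(-12 - 47)*(-3 - 5)*84 = -(-59)*(-8)*84 = -1*472*84 = -472*84 = -39648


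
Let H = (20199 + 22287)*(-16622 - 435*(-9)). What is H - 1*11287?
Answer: -539880889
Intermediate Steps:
H = -539869602 (H = 42486*(-16622 + 3915) = 42486*(-12707) = -539869602)
H - 1*11287 = -539869602 - 1*11287 = -539869602 - 11287 = -539880889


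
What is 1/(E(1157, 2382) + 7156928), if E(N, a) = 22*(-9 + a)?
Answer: 1/7209134 ≈ 1.3871e-7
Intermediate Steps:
E(N, a) = -198 + 22*a
1/(E(1157, 2382) + 7156928) = 1/((-198 + 22*2382) + 7156928) = 1/((-198 + 52404) + 7156928) = 1/(52206 + 7156928) = 1/7209134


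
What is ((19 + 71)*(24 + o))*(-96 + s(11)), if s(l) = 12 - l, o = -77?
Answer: 453150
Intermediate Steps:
((19 + 71)*(24 + o))*(-96 + s(11)) = ((19 + 71)*(24 - 77))*(-96 + (12 - 1*11)) = (90*(-53))*(-96 + (12 - 11)) = -4770*(-96 + 1) = -4770*(-95) = 453150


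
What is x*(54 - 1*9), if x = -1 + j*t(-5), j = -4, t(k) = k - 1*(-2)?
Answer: 495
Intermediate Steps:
t(k) = 2 + k (t(k) = k + 2 = 2 + k)
x = 11 (x = -1 - 4*(2 - 5) = -1 - 4*(-3) = -1 + 12 = 11)
x*(54 - 1*9) = 11*(54 - 1*9) = 11*(54 - 9) = 11*45 = 495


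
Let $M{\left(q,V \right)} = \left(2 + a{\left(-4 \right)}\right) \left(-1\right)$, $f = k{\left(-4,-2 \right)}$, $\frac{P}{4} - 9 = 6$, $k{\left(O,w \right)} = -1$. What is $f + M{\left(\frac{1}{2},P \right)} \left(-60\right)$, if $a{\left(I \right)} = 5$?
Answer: $419$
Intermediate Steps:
$P = 60$ ($P = 36 + 4 \cdot 6 = 36 + 24 = 60$)
$f = -1$
$M{\left(q,V \right)} = -7$ ($M{\left(q,V \right)} = \left(2 + 5\right) \left(-1\right) = 7 \left(-1\right) = -7$)
$f + M{\left(\frac{1}{2},P \right)} \left(-60\right) = -1 - -420 = -1 + 420 = 419$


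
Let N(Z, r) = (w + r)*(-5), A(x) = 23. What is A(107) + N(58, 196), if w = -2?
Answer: -947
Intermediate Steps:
N(Z, r) = 10 - 5*r (N(Z, r) = (-2 + r)*(-5) = 10 - 5*r)
A(107) + N(58, 196) = 23 + (10 - 5*196) = 23 + (10 - 980) = 23 - 970 = -947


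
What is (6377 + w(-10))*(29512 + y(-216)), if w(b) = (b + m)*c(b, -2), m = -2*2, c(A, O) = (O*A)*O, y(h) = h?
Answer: 203226352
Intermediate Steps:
c(A, O) = A*O² (c(A, O) = (A*O)*O = A*O²)
m = -4
w(b) = 4*b*(-4 + b) (w(b) = (b - 4)*(b*(-2)²) = (-4 + b)*(b*4) = (-4 + b)*(4*b) = 4*b*(-4 + b))
(6377 + w(-10))*(29512 + y(-216)) = (6377 + 4*(-10)*(-4 - 10))*(29512 - 216) = (6377 + 4*(-10)*(-14))*29296 = (6377 + 560)*29296 = 6937*29296 = 203226352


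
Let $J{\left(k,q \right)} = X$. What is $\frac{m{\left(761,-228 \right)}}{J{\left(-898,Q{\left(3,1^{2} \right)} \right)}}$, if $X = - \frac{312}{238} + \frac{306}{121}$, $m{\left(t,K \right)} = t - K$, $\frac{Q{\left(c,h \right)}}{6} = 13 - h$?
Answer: $\frac{14240611}{17538} \approx 811.99$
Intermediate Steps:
$Q{\left(c,h \right)} = 78 - 6 h$ ($Q{\left(c,h \right)} = 6 \left(13 - h\right) = 78 - 6 h$)
$X = \frac{17538}{14399}$ ($X = \left(-312\right) \frac{1}{238} + 306 \cdot \frac{1}{121} = - \frac{156}{119} + \frac{306}{121} = \frac{17538}{14399} \approx 1.218$)
$J{\left(k,q \right)} = \frac{17538}{14399}$
$\frac{m{\left(761,-228 \right)}}{J{\left(-898,Q{\left(3,1^{2} \right)} \right)}} = \frac{761 - -228}{\frac{17538}{14399}} = \left(761 + 228\right) \frac{14399}{17538} = 989 \cdot \frac{14399}{17538} = \frac{14240611}{17538}$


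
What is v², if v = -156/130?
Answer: 36/25 ≈ 1.4400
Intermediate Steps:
v = -6/5 (v = -156*1/130 = -6/5 ≈ -1.2000)
v² = (-6/5)² = 36/25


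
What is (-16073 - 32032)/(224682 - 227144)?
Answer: 48105/2462 ≈ 19.539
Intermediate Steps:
(-16073 - 32032)/(224682 - 227144) = -48105/(-2462) = -48105*(-1/2462) = 48105/2462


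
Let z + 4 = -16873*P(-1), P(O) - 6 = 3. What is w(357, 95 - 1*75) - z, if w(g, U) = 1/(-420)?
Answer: 63781619/420 ≈ 1.5186e+5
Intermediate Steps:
P(O) = 9 (P(O) = 6 + 3 = 9)
w(g, U) = -1/420
z = -151861 (z = -4 - 16873*9 = -4 - 151857 = -151861)
w(357, 95 - 1*75) - z = -1/420 - 1*(-151861) = -1/420 + 151861 = 63781619/420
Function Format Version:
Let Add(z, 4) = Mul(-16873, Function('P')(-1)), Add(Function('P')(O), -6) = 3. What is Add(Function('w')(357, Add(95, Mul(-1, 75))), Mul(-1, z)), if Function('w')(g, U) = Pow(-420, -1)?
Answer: Rational(63781619, 420) ≈ 1.5186e+5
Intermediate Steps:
Function('P')(O) = 9 (Function('P')(O) = Add(6, 3) = 9)
Function('w')(g, U) = Rational(-1, 420)
z = -151861 (z = Add(-4, Mul(-16873, 9)) = Add(-4, -151857) = -151861)
Add(Function('w')(357, Add(95, Mul(-1, 75))), Mul(-1, z)) = Add(Rational(-1, 420), Mul(-1, -151861)) = Add(Rational(-1, 420), 151861) = Rational(63781619, 420)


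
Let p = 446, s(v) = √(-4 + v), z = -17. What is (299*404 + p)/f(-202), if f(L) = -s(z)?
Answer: 40414*I*√21/7 ≈ 26457.0*I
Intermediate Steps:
f(L) = -I*√21 (f(L) = -√(-4 - 17) = -√(-21) = -I*√21)
(299*404 + p)/f(-202) = (299*404 + 446)/((-I*√21)) = (120796 + 446)*(I*√21/21) = 121242*(I*√21/21) = 40414*I*√21/7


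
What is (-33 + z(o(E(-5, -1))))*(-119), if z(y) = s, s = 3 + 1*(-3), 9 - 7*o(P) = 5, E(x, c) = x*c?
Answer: 3927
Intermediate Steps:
E(x, c) = c*x
o(P) = 4/7 (o(P) = 9/7 - 1/7*5 = 9/7 - 5/7 = 4/7)
s = 0 (s = 3 - 3 = 0)
z(y) = 0
(-33 + z(o(E(-5, -1))))*(-119) = (-33 + 0)*(-119) = -33*(-119) = 3927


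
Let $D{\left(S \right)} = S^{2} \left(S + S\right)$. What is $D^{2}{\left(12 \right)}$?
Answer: $11943936$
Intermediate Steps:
$D{\left(S \right)} = 2 S^{3}$ ($D{\left(S \right)} = S^{2} \cdot 2 S = 2 S^{3}$)
$D^{2}{\left(12 \right)} = \left(2 \cdot 12^{3}\right)^{2} = \left(2 \cdot 1728\right)^{2} = 3456^{2} = 11943936$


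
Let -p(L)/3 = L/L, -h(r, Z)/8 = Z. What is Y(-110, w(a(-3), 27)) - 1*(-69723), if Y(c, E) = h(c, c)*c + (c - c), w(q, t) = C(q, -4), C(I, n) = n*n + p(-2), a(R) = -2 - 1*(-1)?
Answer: -27077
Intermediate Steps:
h(r, Z) = -8*Z
a(R) = -1 (a(R) = -2 + 1 = -1)
p(L) = -3 (p(L) = -3*L/L = -3*1 = -3)
C(I, n) = -3 + n² (C(I, n) = n*n - 3 = n² - 3 = -3 + n²)
w(q, t) = 13 (w(q, t) = -3 + (-4)² = -3 + 16 = 13)
Y(c, E) = -8*c² (Y(c, E) = (-8*c)*c + (c - c) = -8*c² + 0 = -8*c²)
Y(-110, w(a(-3), 27)) - 1*(-69723) = -8*(-110)² - 1*(-69723) = -8*12100 + 69723 = -96800 + 69723 = -27077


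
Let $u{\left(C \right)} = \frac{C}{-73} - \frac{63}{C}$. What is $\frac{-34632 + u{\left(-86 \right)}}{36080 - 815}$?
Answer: $- \frac{217407701}{221393670} \approx -0.982$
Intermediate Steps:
$u{\left(C \right)} = - \frac{63}{C} - \frac{C}{73}$ ($u{\left(C \right)} = C \left(- \frac{1}{73}\right) - \frac{63}{C} = - \frac{C}{73} - \frac{63}{C} = - \frac{63}{C} - \frac{C}{73}$)
$\frac{-34632 + u{\left(-86 \right)}}{36080 - 815} = \frac{-34632 - \left(- \frac{86}{73} + \frac{63}{-86}\right)}{36080 - 815} = \frac{-34632 + \left(\left(-63\right) \left(- \frac{1}{86}\right) + \frac{86}{73}\right)}{35265} = \left(-34632 + \left(\frac{63}{86} + \frac{86}{73}\right)\right) \frac{1}{35265} = \left(-34632 + \frac{11995}{6278}\right) \frac{1}{35265} = \left(- \frac{217407701}{6278}\right) \frac{1}{35265} = - \frac{217407701}{221393670}$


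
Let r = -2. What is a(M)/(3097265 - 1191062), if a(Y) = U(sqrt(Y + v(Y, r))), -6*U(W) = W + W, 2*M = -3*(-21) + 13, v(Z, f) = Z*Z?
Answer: -sqrt(1482)/5718609 ≈ -6.7318e-6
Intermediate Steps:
v(Z, f) = Z**2
M = 38 (M = (-3*(-21) + 13)/2 = (63 + 13)/2 = (1/2)*76 = 38)
U(W) = -W/3 (U(W) = -(W + W)/6 = -W/3)
a(Y) = -sqrt(Y + Y**2)/3
a(M)/(3097265 - 1191062) = (-sqrt(38)*sqrt(1 + 38)/3)/(3097265 - 1191062) = -sqrt(1482)/3/1906203 = -sqrt(1482)/3*(1/1906203) = -sqrt(1482)/5718609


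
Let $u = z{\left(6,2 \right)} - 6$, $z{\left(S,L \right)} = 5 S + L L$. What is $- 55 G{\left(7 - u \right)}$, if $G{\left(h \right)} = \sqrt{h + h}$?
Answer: $- 55 i \sqrt{42} \approx - 356.44 i$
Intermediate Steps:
$z{\left(S,L \right)} = L^{2} + 5 S$ ($z{\left(S,L \right)} = 5 S + L^{2} = L^{2} + 5 S$)
$u = 28$ ($u = \left(2^{2} + 5 \cdot 6\right) - 6 = \left(4 + 30\right) - 6 = 34 - 6 = 28$)
$G{\left(h \right)} = \sqrt{2} \sqrt{h}$ ($G{\left(h \right)} = \sqrt{2 h} = \sqrt{2} \sqrt{h}$)
$- 55 G{\left(7 - u \right)} = - 55 \sqrt{2} \sqrt{7 - 28} = - 55 \sqrt{2} \sqrt{-21} = - 55 \sqrt{2} i \sqrt{21} = - 55 i \sqrt{42}$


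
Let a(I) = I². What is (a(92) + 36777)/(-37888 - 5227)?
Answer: -45241/43115 ≈ -1.0493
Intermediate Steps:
(a(92) + 36777)/(-37888 - 5227) = (92² + 36777)/(-37888 - 5227) = (8464 + 36777)/(-43115) = 45241*(-1/43115) = -45241/43115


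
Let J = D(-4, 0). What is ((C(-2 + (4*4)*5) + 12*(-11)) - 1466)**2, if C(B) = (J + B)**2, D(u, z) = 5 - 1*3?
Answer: 23059204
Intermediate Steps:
D(u, z) = 2 (D(u, z) = 5 - 3 = 2)
J = 2
C(B) = (2 + B)**2
((C(-2 + (4*4)*5) + 12*(-11)) - 1466)**2 = (((2 + (-2 + (4*4)*5))**2 + 12*(-11)) - 1466)**2 = (((2 + (-2 + 16*5))**2 - 132) - 1466)**2 = (((2 + (-2 + 80))**2 - 132) - 1466)**2 = (((2 + 78)**2 - 132) - 1466)**2 = ((80**2 - 132) - 1466)**2 = ((6400 - 132) - 1466)**2 = (6268 - 1466)**2 = 4802**2 = 23059204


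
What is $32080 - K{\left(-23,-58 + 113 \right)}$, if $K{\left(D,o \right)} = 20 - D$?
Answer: $32037$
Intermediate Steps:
$32080 - K{\left(-23,-58 + 113 \right)} = 32080 - \left(20 - -23\right) = 32080 - \left(20 + 23\right) = 32080 - 43 = 32037$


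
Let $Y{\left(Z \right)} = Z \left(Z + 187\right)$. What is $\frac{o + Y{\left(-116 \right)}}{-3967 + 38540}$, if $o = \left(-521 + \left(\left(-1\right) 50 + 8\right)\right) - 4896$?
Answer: $- \frac{1245}{3143} \approx -0.39612$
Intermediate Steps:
$o = -5459$ ($o = \left(-521 + \left(-50 + 8\right)\right) - 4896 = \left(-521 - 42\right) - 4896 = -563 - 4896 = -5459$)
$Y{\left(Z \right)} = Z \left(187 + Z\right)$
$\frac{o + Y{\left(-116 \right)}}{-3967 + 38540} = \frac{-5459 - 116 \left(187 - 116\right)}{-3967 + 38540} = \frac{-5459 - 8236}{34573} = \left(-5459 - 8236\right) \frac{1}{34573} = \left(-13695\right) \frac{1}{34573} = - \frac{1245}{3143}$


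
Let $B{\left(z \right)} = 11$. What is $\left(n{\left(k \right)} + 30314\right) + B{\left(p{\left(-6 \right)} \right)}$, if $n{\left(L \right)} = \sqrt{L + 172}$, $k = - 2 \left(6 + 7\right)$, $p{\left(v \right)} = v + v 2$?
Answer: $30325 + \sqrt{146} \approx 30337.0$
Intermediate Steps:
$p{\left(v \right)} = 3 v$ ($p{\left(v \right)} = v + 2 v = 3 v$)
$k = -26$ ($k = \left(-2\right) 13 = -26$)
$n{\left(L \right)} = \sqrt{172 + L}$
$\left(n{\left(k \right)} + 30314\right) + B{\left(p{\left(-6 \right)} \right)} = \left(\sqrt{172 - 26} + 30314\right) + 11 = \left(\sqrt{146} + 30314\right) + 11 = \left(30314 + \sqrt{146}\right) + 11 = 30325 + \sqrt{146}$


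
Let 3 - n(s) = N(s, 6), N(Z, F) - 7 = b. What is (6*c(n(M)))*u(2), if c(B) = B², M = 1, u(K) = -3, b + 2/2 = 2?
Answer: -450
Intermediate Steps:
b = 1 (b = -1 + 2 = 1)
N(Z, F) = 8 (N(Z, F) = 7 + 1 = 8)
n(s) = -5 (n(s) = 3 - 1*8 = 3 - 8 = -5)
(6*c(n(M)))*u(2) = (6*(-5)²)*(-3) = (6*25)*(-3) = 150*(-3) = -450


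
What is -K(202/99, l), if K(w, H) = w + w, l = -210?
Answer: -404/99 ≈ -4.0808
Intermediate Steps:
K(w, H) = 2*w
-K(202/99, l) = -2*202/99 = -1*404/99 = -404/99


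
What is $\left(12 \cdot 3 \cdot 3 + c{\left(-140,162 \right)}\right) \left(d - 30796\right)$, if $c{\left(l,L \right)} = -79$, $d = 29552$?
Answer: $-36076$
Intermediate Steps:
$\left(12 \cdot 3 \cdot 3 + c{\left(-140,162 \right)}\right) \left(d - 30796\right) = \left(12 \cdot 3 \cdot 3 - 79\right) \left(29552 - 30796\right) = \left(36 \cdot 3 - 79\right) \left(-1244\right) = \left(108 - 79\right) \left(-1244\right) = 29 \left(-1244\right) = -36076$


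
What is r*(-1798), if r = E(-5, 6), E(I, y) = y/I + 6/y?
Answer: 1798/5 ≈ 359.60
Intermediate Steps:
E(I, y) = 6/y + y/I
r = -1/5 (r = 6/6 + 6/(-5) = 6*(1/6) + 6*(-1/5) = 1 - 6/5 = -1/5 ≈ -0.20000)
r*(-1798) = -1/5*(-1798) = 1798/5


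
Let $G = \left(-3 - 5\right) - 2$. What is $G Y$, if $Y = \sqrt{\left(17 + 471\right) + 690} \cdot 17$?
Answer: $- 170 \sqrt{1178} \approx -5834.7$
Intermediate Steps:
$G = -10$ ($G = -8 - 2 = -10$)
$Y = 17 \sqrt{1178}$ ($Y = \sqrt{488 + 690} \cdot 17 = \sqrt{1178} \cdot 17 = 17 \sqrt{1178} \approx 583.47$)
$G Y = - 10 \cdot 17 \sqrt{1178} = - 170 \sqrt{1178}$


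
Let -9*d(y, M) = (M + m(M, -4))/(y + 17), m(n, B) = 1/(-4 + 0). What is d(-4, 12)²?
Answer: 2209/219024 ≈ 0.010086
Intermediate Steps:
m(n, B) = -¼ (m(n, B) = 1/(-4) = -¼)
d(y, M) = -(-¼ + M)/(9*(17 + y)) (d(y, M) = -(M - ¼)/(9*(y + 17)) = -(-¼ + M)/(9*(17 + y)))
d(-4, 12)² = ((1 - 4*12)/(36*(17 - 4)))² = ((1/36)*(1 - 48)/13)² = ((1/36)*(1/13)*(-47))² = (-47/468)² = 2209/219024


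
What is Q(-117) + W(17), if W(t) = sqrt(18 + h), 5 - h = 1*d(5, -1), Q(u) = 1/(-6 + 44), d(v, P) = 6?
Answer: 1/38 + sqrt(17) ≈ 4.1494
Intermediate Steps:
Q(u) = 1/38
h = -1 (h = 5 - 6 = -1)
W(t) = sqrt(17) (W(t) = sqrt(18 - 1) = sqrt(17))
Q(-117) + W(17) = 1/38 + sqrt(17)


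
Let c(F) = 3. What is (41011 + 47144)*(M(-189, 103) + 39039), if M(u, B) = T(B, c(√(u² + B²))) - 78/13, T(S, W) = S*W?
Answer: 3468194010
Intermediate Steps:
M(u, B) = -6 + 3*B (M(u, B) = B*3 - 78/13 = 3*B - 78/13 = 3*B - 1*6 = 3*B - 6 = -6 + 3*B)
(41011 + 47144)*(M(-189, 103) + 39039) = (41011 + 47144)*((-6 + 3*103) + 39039) = 88155*((-6 + 309) + 39039) = 88155*(303 + 39039) = 88155*39342 = 3468194010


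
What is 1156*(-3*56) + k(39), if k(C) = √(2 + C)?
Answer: -194208 + √41 ≈ -1.9420e+5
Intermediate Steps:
1156*(-3*56) + k(39) = 1156*(-3*56) + √(2 + 39) = 1156*(-168) + √41 = -194208 + √41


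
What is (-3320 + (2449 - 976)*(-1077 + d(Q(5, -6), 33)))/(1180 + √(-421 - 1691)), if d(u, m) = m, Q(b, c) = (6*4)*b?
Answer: -113658485/87157 + 770566*I*√33/87157 ≈ -1304.1 + 50.788*I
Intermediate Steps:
Q(b, c) = 24*b
(-3320 + (2449 - 976)*(-1077 + d(Q(5, -6), 33)))/(1180 + √(-421 - 1691)) = (-3320 + (2449 - 976)*(-1077 + 33))/(1180 + √(-421 - 1691)) = (-3320 + 1473*(-1044))/(1180 + √(-2112)) = (-3320 - 1537812)/(1180 + 8*I*√33) = -1541132/(1180 + 8*I*√33)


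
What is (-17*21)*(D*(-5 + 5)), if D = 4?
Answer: 0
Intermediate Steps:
(-17*21)*(D*(-5 + 5)) = (-17*21)*(4*(-5 + 5)) = -1428*0 = -357*0 = 0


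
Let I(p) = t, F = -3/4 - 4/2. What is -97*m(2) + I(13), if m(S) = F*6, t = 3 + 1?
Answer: 3209/2 ≈ 1604.5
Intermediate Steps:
F = -11/4 (F = -3*¼ - 4*½ = -¾ - 2 = -11/4 ≈ -2.7500)
t = 4
I(p) = 4
m(S) = -33/2 (m(S) = -11/4*6 = -33/2)
-97*m(2) + I(13) = -97*(-33/2) + 4 = 3201/2 + 4 = 3209/2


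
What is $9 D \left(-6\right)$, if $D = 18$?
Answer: $-972$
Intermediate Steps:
$9 D \left(-6\right) = 9 \cdot 18 \left(-6\right) = 162 \left(-6\right) = -972$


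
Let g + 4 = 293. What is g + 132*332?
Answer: 44113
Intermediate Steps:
g = 289 (g = -4 + 293 = 289)
g + 132*332 = 289 + 132*332 = 289 + 43824 = 44113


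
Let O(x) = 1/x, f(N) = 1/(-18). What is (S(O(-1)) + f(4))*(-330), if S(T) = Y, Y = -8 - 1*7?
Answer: 14905/3 ≈ 4968.3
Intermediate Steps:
f(N) = -1/18
Y = -15 (Y = -8 - 7 = -15)
S(T) = -15
(S(O(-1)) + f(4))*(-330) = (-15 - 1/18)*(-330) = -271/18*(-330) = 14905/3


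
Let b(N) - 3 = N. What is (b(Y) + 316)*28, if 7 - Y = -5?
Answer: 9268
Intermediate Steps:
Y = 12 (Y = 7 - 1*(-5) = 7 + 5 = 12)
b(N) = 3 + N
(b(Y) + 316)*28 = ((3 + 12) + 316)*28 = (15 + 316)*28 = 331*28 = 9268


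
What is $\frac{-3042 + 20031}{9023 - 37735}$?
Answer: $- \frac{16989}{28712} \approx -0.5917$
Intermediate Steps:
$\frac{-3042 + 20031}{9023 - 37735} = \frac{16989}{-28712} = 16989 \left(- \frac{1}{28712}\right) = - \frac{16989}{28712}$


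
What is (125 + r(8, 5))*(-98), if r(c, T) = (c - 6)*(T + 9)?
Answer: -14994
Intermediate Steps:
r(c, T) = (-6 + c)*(9 + T)
(125 + r(8, 5))*(-98) = (125 + (-54 - 6*5 + 9*8 + 5*8))*(-98) = (125 + (-54 - 30 + 72 + 40))*(-98) = (125 + 28)*(-98) = 153*(-98) = -14994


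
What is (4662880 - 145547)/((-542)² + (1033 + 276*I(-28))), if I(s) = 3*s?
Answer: 4517333/271613 ≈ 16.632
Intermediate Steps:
(4662880 - 145547)/((-542)² + (1033 + 276*I(-28))) = (4662880 - 145547)/((-542)² + (1033 + 276*(3*(-28)))) = 4517333/(293764 + (1033 + 276*(-84))) = 4517333/(293764 + (1033 - 23184)) = 4517333/(293764 - 22151) = 4517333/271613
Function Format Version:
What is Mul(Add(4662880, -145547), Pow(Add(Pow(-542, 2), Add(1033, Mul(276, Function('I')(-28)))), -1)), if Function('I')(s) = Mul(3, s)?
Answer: Rational(4517333, 271613) ≈ 16.632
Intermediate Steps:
Mul(Add(4662880, -145547), Pow(Add(Pow(-542, 2), Add(1033, Mul(276, Function('I')(-28)))), -1)) = Mul(Add(4662880, -145547), Pow(Add(Pow(-542, 2), Add(1033, Mul(276, Mul(3, -28)))), -1)) = Mul(4517333, Pow(Add(293764, Add(1033, Mul(276, -84))), -1)) = Mul(4517333, Pow(Add(293764, Add(1033, -23184)), -1)) = Mul(4517333, Pow(Add(293764, -22151), -1)) = Mul(4517333, Pow(271613, -1)) = Mul(4517333, Rational(1, 271613)) = Rational(4517333, 271613)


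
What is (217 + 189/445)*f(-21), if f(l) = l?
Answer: -2031834/445 ≈ -4565.9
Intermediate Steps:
(217 + 189/445)*f(-21) = (217 + 189/445)*(-21) = (96754/445)*(-21) = -2031834/445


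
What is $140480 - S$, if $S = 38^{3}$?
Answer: $85608$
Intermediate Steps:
$S = 54872$
$140480 - S = 140480 - 54872 = 85608$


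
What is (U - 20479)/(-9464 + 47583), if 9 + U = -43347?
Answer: -63835/38119 ≈ -1.6746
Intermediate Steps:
U = -43356 (U = -9 - 43347 = -43356)
(U - 20479)/(-9464 + 47583) = (-43356 - 20479)/(-9464 + 47583) = -63835/38119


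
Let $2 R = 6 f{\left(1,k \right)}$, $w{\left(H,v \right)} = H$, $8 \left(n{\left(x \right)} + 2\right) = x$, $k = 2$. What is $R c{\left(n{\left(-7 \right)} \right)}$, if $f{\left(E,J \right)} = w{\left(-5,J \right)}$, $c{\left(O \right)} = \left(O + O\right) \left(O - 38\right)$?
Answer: $- \frac{112815}{32} \approx -3525.5$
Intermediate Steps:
$n{\left(x \right)} = -2 + \frac{x}{8}$
$c{\left(O \right)} = 2 O \left(-38 + O\right)$
$f{\left(E,J \right)} = -5$
$R = -15$ ($R = \frac{6 \left(-5\right)}{2} = \frac{1}{2} \left(-30\right) = -15$)
$R c{\left(n{\left(-7 \right)} \right)} = - 15 \cdot 2 \left(-2 + \frac{1}{8} \left(-7\right)\right) \left(-38 + \left(-2 + \frac{1}{8} \left(-7\right)\right)\right) = - 15 \cdot 2 \left(-2 - \frac{7}{8}\right) \left(-38 - \frac{23}{8}\right) = - 15 \cdot 2 \left(- \frac{23}{8}\right) \left(-38 - \frac{23}{8}\right) = - 15 \cdot 2 \left(- \frac{23}{8}\right) \left(- \frac{327}{8}\right) = \left(-15\right) \frac{7521}{32} = - \frac{112815}{32}$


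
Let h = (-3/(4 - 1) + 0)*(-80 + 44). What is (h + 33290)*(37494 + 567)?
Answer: 1268420886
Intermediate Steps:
h = 36 (h = (-3/3 + 0)*(-36) = (-3*1/3 + 0)*(-36) = (-1 + 0)*(-36) = -1*(-36) = 36)
(h + 33290)*(37494 + 567) = (36 + 33290)*(37494 + 567) = 33326*38061 = 1268420886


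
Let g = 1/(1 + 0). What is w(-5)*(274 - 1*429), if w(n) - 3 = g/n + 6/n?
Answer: -248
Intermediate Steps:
g = 1 (g = 1/1 = 1)
w(n) = 3 + 7/n (w(n) = 3 + (1/n + 6/n) = 3 + 7/n)
w(-5)*(274 - 1*429) = (3 + 7/(-5))*(274 - 1*429) = (3 + 7*(-1/5))*(274 - 429) = (3 - 7/5)*(-155) = (8/5)*(-155) = -248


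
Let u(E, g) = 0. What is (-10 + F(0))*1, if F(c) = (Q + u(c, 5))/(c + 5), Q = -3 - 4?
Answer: -57/5 ≈ -11.400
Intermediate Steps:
Q = -7
F(c) = -7/(5 + c) (F(c) = (-7 + 0)/(c + 5) = -7/(5 + c))
(-10 + F(0))*1 = (-10 - 7/(5 + 0))*1 = (-10 - 7/5)*1 = -57/5*1 = -57/5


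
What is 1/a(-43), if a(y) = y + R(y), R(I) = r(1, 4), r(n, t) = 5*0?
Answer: -1/43 ≈ -0.023256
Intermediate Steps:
r(n, t) = 0
R(I) = 0
a(y) = y (a(y) = y + 0 = y)
1/a(-43) = 1/(-43) = -1/43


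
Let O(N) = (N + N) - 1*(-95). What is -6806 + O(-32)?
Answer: -6775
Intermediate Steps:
O(N) = 95 + 2*N (O(N) = 2*N + 95 = 95 + 2*N)
-6806 + O(-32) = -6806 + (95 + 2*(-32)) = -6806 + (95 - 64) = -6806 + 31 = -6775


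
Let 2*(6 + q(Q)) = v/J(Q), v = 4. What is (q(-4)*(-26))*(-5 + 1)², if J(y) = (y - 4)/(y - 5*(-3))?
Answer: 3640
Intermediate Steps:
J(y) = (-4 + y)/(15 + y) (J(y) = (-4 + y)/(y + 15) = (-4 + y)/(15 + y))
q(Q) = -6 + 2*(15 + Q)/(-4 + Q) (q(Q) = -6 + (4/(((-4 + Q)/(15 + Q))))/2 = -6 + (4*((15 + Q)/(-4 + Q)))/2 = -6 + (4*(15 + Q)/(-4 + Q))/2 = -6 + 2*(15 + Q)/(-4 + Q))
(q(-4)*(-26))*(-5 + 1)² = ((2*(27 - 2*(-4))/(-4 - 4))*(-26))*(-5 + 1)² = ((2*(27 + 8)/(-8))*(-26))*(-4)² = ((2*(-⅛)*35)*(-26))*16 = -35/4*(-26)*16 = (455/2)*16 = 3640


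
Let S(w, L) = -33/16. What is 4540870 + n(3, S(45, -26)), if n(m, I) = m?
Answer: 4540873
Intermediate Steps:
S(w, L) = -33/16 (S(w, L) = -33*1/16 = -33/16)
4540870 + n(3, S(45, -26)) = 4540870 + 3 = 4540873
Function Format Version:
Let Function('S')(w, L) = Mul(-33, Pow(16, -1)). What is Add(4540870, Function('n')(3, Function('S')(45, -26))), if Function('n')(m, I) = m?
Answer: 4540873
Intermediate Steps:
Function('S')(w, L) = Rational(-33, 16) (Function('S')(w, L) = Mul(-33, Rational(1, 16)) = Rational(-33, 16))
Add(4540870, Function('n')(3, Function('S')(45, -26))) = Add(4540870, 3) = 4540873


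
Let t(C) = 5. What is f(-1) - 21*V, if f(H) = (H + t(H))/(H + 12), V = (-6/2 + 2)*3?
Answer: 697/11 ≈ 63.364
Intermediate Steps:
V = -3 (V = (-6*1/2 + 2)*3 = (-3 + 2)*3 = -1*3 = -3)
f(H) = (5 + H)/(12 + H) (f(H) = (H + 5)/(H + 12) = (5 + H)/(12 + H))
f(-1) - 21*V = (5 - 1)/(12 - 1) - 21*(-3) = 4/11 + 63 = 697/11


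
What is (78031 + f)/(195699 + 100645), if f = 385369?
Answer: 57925/37043 ≈ 1.5637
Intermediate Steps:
(78031 + f)/(195699 + 100645) = (78031 + 385369)/(195699 + 100645) = 463400/296344 = 463400*(1/296344) = 57925/37043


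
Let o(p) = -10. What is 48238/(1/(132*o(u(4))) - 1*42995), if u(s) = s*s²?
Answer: -63674160/56753401 ≈ -1.1219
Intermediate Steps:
u(s) = s³
48238/(1/(132*o(u(4))) - 1*42995) = 48238/(1/(132*(-10)) - 1*42995) = 48238/(1/(-1320) - 42995) = 48238/(-1/1320 - 42995) = 48238/(-56753401/1320) = 48238*(-1320/56753401) = -63674160/56753401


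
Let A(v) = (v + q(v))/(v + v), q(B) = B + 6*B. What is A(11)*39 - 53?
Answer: 103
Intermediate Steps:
q(B) = 7*B
A(v) = 4 (A(v) = (v + 7*v)/(v + v) = (8*v)/((2*v)) = (8*v)*(1/(2*v)) = 4)
A(11)*39 - 53 = 4*39 - 53 = 156 - 53 = 103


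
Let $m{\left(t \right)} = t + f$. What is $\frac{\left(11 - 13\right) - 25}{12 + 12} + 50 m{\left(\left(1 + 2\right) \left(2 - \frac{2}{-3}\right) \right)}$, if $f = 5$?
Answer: $\frac{5191}{8} \approx 648.88$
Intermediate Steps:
$m{\left(t \right)} = 5 + t$ ($m{\left(t \right)} = t + 5 = 5 + t$)
$\frac{\left(11 - 13\right) - 25}{12 + 12} + 50 m{\left(\left(1 + 2\right) \left(2 - \frac{2}{-3}\right) \right)} = \frac{\left(11 - 13\right) - 25}{12 + 12} + 50 \left(5 + \left(1 + 2\right) \left(2 - \frac{2}{-3}\right)\right) = \frac{\left(11 - 13\right) - 25}{24} + 50 \left(5 + 3 \left(2 - - \frac{2}{3}\right)\right) = \left(-2 - 25\right) \frac{1}{24} + 50 \left(5 + 3 \left(2 + \frac{2}{3}\right)\right) = \left(-27\right) \frac{1}{24} + 50 \left(5 + 3 \cdot \frac{8}{3}\right) = - \frac{9}{8} + 50 \left(5 + 8\right) = - \frac{9}{8} + 50 \cdot 13 = - \frac{9}{8} + 650 = \frac{5191}{8}$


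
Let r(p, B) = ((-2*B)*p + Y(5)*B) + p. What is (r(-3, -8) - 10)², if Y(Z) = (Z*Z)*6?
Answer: 1590121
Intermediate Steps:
Y(Z) = 6*Z² (Y(Z) = Z²*6 = 6*Z²)
r(p, B) = p + 150*B - 2*B*p (r(p, B) = ((-2*B)*p + (6*5²)*B) + p = (-2*B*p + (6*25)*B) + p = (-2*B*p + 150*B) + p = (150*B - 2*B*p) + p = p + 150*B - 2*B*p)
(r(-3, -8) - 10)² = ((-3 + 150*(-8) - 2*(-8)*(-3)) - 10)² = ((-3 - 1200 - 48) - 10)² = (-1251 - 10)² = (-1261)² = 1590121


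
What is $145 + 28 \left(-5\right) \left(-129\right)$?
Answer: $18205$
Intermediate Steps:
$145 + 28 \left(-5\right) \left(-129\right) = 145 - -18060 = 145 + 18060 = 18205$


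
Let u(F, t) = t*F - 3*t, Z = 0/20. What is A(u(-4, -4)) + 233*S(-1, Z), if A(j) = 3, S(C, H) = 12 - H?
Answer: 2799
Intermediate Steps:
Z = 0 (Z = 0*(1/20) = 0)
u(F, t) = -3*t + F*t (u(F, t) = F*t - 3*t = -3*t + F*t)
A(u(-4, -4)) + 233*S(-1, Z) = 3 + 233*(12 - 1*0) = 3 + 233*(12 + 0) = 3 + 233*12 = 3 + 2796 = 2799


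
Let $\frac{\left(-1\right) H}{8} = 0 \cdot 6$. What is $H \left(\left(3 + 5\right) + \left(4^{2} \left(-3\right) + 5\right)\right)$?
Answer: $0$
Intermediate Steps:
$H = 0$ ($H = - 8 \cdot 0 \cdot 6 = \left(-8\right) 0 = 0$)
$H \left(\left(3 + 5\right) + \left(4^{2} \left(-3\right) + 5\right)\right) = 0 \left(\left(3 + 5\right) + \left(4^{2} \left(-3\right) + 5\right)\right) = 0 \left(8 + \left(16 \left(-3\right) + 5\right)\right) = 0 \left(8 + \left(-48 + 5\right)\right) = 0 \left(8 - 43\right) = 0 \left(-35\right) = 0$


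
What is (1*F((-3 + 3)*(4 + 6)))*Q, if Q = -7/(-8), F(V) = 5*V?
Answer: 0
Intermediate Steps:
Q = 7/8 (Q = -7*(-1/8) = 7/8 ≈ 0.87500)
(1*F((-3 + 3)*(4 + 6)))*Q = (1*(5*((-3 + 3)*(4 + 6))))*(7/8) = (1*(5*(0*10)))*(7/8) = (1*(5*0))*(7/8) = (1*0)*(7/8) = 0*(7/8) = 0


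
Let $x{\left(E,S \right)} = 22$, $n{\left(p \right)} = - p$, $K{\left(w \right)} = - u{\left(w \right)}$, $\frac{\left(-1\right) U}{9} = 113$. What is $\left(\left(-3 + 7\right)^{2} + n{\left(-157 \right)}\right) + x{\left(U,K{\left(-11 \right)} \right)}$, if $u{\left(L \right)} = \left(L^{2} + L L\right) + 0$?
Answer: $195$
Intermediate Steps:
$u{\left(L \right)} = 2 L^{2}$ ($u{\left(L \right)} = \left(L^{2} + L^{2}\right) + 0 = 2 L^{2} + 0 = 2 L^{2}$)
$U = -1017$ ($U = \left(-9\right) 113 = -1017$)
$K{\left(w \right)} = - 2 w^{2}$
$\left(\left(-3 + 7\right)^{2} + n{\left(-157 \right)}\right) + x{\left(U,K{\left(-11 \right)} \right)} = \left(\left(-3 + 7\right)^{2} - -157\right) + 22 = \left(4^{2} + 157\right) + 22 = \left(16 + 157\right) + 22 = 173 + 22 = 195$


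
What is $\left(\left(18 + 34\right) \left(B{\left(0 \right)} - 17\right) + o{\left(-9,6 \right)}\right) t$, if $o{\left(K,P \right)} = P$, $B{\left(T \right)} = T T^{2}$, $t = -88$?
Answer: $77264$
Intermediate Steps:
$B{\left(T \right)} = T^{3}$
$\left(\left(18 + 34\right) \left(B{\left(0 \right)} - 17\right) + o{\left(-9,6 \right)}\right) t = \left(\left(18 + 34\right) \left(0^{3} - 17\right) + 6\right) \left(-88\right) = \left(52 \left(0 - 17\right) + 6\right) \left(-88\right) = \left(52 \left(-17\right) + 6\right) \left(-88\right) = \left(-884 + 6\right) \left(-88\right) = \left(-878\right) \left(-88\right) = 77264$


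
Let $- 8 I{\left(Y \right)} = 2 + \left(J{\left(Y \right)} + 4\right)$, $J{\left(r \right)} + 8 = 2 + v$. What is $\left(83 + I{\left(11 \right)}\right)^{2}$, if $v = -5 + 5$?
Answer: $6889$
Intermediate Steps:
$v = 0$
$J{\left(r \right)} = -6$ ($J{\left(r \right)} = -8 + \left(2 + 0\right) = -8 + 2 = -6$)
$I{\left(Y \right)} = 0$ ($I{\left(Y \right)} = - \frac{2 + \left(-6 + 4\right)}{8} = - \frac{2 - 2}{8} = \left(- \frac{1}{8}\right) 0 = 0$)
$\left(83 + I{\left(11 \right)}\right)^{2} = \left(83 + 0\right)^{2} = 83^{2} = 6889$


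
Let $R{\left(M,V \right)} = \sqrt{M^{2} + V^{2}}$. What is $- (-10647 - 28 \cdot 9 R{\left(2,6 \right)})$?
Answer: $10647 + 504 \sqrt{10} \approx 12241.0$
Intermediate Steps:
$- (-10647 - 28 \cdot 9 R{\left(2,6 \right)}) = - (-10647 - 28 \cdot 9 \sqrt{2^{2} + 6^{2}}) = - (-10647 - 252 \sqrt{4 + 36}) = - (-10647 - 252 \sqrt{40}) = - (-10647 - 252 \cdot 2 \sqrt{10}) = - (-10647 - 504 \sqrt{10}) = 10647 + 504 \sqrt{10}$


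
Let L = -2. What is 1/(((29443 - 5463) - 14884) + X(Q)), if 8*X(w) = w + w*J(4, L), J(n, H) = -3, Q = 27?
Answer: 4/36357 ≈ 0.00011002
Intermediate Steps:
X(w) = -w/4 (X(w) = (w + w*(-3))/8 = (w - 3*w)/8 = (-2*w)/8 = -w/4)
1/(((29443 - 5463) - 14884) + X(Q)) = 1/(((29443 - 5463) - 14884) - ¼*27) = 1/((23980 - 14884) - 27/4) = 1/(9096 - 27/4) = 1/(36357/4) = 4/36357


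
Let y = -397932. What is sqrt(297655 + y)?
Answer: I*sqrt(100277) ≈ 316.67*I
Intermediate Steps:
sqrt(297655 + y) = sqrt(297655 - 397932) = sqrt(-100277) = I*sqrt(100277)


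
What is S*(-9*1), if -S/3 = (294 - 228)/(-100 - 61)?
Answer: -1782/161 ≈ -11.068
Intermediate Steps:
S = 198/161 (S = -3*(294 - 228)/(-100 - 61) = -198/(-161) = -198*(-1)/161 = -3*(-66/161) = 198/161 ≈ 1.2298)
S*(-9*1) = 198*(-9*1)/161 = (198/161)*(-9) = -1782/161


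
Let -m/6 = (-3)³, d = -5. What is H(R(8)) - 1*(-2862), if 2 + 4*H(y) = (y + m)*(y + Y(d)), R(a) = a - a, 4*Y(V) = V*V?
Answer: 24917/8 ≈ 3114.6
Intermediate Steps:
Y(V) = V²/4 (Y(V) = (V*V)/4 = V²/4)
m = 162 (m = -6*(-3)³ = -6*(-27) = 162)
R(a) = 0
H(y) = -½ + (162 + y)*(25/4 + y)/4 (H(y) = -½ + ((y + 162)*(y + (¼)*(-5)²))/4 = -½ + ((162 + y)*(y + (¼)*25))/4 = -½ + ((162 + y)*(y + 25/4))/4 = -½ + ((162 + y)*(25/4 + y))/4 = -½ + (162 + y)*(25/4 + y)/4)
H(R(8)) - 1*(-2862) = (2021/8 + (¼)*0² + (673/16)*0) - 1*(-2862) = (2021/8 + (¼)*0 + 0) + 2862 = (2021/8 + 0 + 0) + 2862 = 2021/8 + 2862 = 24917/8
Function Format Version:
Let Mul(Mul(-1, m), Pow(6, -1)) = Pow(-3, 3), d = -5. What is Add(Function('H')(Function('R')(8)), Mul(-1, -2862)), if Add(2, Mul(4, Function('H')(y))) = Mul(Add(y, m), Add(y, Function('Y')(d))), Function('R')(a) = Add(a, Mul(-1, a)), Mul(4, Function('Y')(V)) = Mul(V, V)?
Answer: Rational(24917, 8) ≈ 3114.6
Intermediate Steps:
Function('Y')(V) = Mul(Rational(1, 4), Pow(V, 2)) (Function('Y')(V) = Mul(Rational(1, 4), Mul(V, V)) = Mul(Rational(1, 4), Pow(V, 2)))
m = 162 (m = Mul(-6, Pow(-3, 3)) = Mul(-6, -27) = 162)
Function('R')(a) = 0
Function('H')(y) = Add(Rational(-1, 2), Mul(Rational(1, 4), Add(162, y), Add(Rational(25, 4), y))) (Function('H')(y) = Add(Rational(-1, 2), Mul(Rational(1, 4), Mul(Add(y, 162), Add(y, Mul(Rational(1, 4), Pow(-5, 2)))))) = Add(Rational(-1, 2), Mul(Rational(1, 4), Mul(Add(162, y), Add(y, Mul(Rational(1, 4), 25))))) = Add(Rational(-1, 2), Mul(Rational(1, 4), Mul(Add(162, y), Add(y, Rational(25, 4))))) = Add(Rational(-1, 2), Mul(Rational(1, 4), Mul(Add(162, y), Add(Rational(25, 4), y)))) = Add(Rational(-1, 2), Mul(Rational(1, 4), Add(162, y), Add(Rational(25, 4), y))))
Add(Function('H')(Function('R')(8)), Mul(-1, -2862)) = Add(Add(Rational(2021, 8), Mul(Rational(1, 4), Pow(0, 2)), Mul(Rational(673, 16), 0)), Mul(-1, -2862)) = Add(Add(Rational(2021, 8), Mul(Rational(1, 4), 0), 0), 2862) = Add(Add(Rational(2021, 8), 0, 0), 2862) = Add(Rational(2021, 8), 2862) = Rational(24917, 8)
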